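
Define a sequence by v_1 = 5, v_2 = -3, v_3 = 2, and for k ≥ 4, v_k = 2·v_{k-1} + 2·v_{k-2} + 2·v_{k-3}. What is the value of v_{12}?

Applying the relation repeatedly:
v_4 = 8, v_5 = 14, v_6 = 48, v_7 = 140, v_8 = 404, v_9 = 1184, v_{10} = 3456, v_{11} = 10088, v_{12} = 29456.

29456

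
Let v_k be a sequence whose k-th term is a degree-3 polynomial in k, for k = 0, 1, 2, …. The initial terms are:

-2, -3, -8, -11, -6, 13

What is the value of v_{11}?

1st diffs: -1, -5, -3, 5, 19.
2nd diffs: -4, 2, 8, 14.
3rd diffs: 6, 6, 6 (constant).
Newton forward-difference form: v_k = -2 + (-1)·C(k,1) + (-4)·C(k,2) + 6·C(k,3).
At k = 11: k = 11, so v_{11} = -2 - 11 - 220 + 990 = 757.

757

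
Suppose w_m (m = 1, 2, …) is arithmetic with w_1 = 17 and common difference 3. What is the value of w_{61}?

w_m = 17 + (m - 1)·3.
w_{61} = 17 + 60·3 = 197.

197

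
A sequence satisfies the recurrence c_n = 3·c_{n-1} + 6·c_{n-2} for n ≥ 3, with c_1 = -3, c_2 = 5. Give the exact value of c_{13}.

Iterate the recurrence:
c_3 = -3, c_4 = 21, c_5 = 45, …, c_{10} = 89829, c_{11} = 392445, c_{12} = 1716309, c_{13} = 7503597.

7503597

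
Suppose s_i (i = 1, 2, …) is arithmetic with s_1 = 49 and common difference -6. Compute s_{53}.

s_i = 49 + (i - 1)·(-6).
s_{53} = 49 + 52·(-6) = -263.

-263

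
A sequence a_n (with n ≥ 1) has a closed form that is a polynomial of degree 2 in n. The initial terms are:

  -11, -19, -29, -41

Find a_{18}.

1st diffs: -8, -10, -12.
2nd diffs: -2, -2 (constant).
Newton forward-difference form: a_n = -11 + (-8)·C(n-1,1) + (-2)·C(n-1,2).
At n = 18: n-1 = 17, so a_{18} = -11 - 136 - 272 = -419.

-419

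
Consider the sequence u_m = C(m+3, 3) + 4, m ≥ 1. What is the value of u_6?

88

C(9, 3) = 84, so u_6 = 88.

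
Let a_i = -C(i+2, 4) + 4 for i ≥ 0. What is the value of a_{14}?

-1816

C(16, 4) = 1820, so a_{14} = -1816.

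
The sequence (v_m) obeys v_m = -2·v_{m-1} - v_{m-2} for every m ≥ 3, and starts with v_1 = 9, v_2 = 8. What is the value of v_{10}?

144

Compute successive terms:
v_3 = -25  v_4 = 42  v_5 = -59  v_6 = 76  v_7 = -93  v_8 = 110  v_9 = -127  v_{10} = 144.
(Characteristic roots are -1 and -1.)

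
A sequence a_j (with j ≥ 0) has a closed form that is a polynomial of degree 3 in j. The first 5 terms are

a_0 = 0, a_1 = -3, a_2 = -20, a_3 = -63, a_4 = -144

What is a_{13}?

1st diffs: -3, -17, -43, -81.
2nd diffs: -14, -26, -38.
3rd diffs: -12, -12 (constant).
Newton forward-difference form: a_j = (-3)·C(j,1) + (-14)·C(j,2) + (-12)·C(j,3).
At j = 13: j = 13, so a_{13} = -39 - 1092 - 3432 = -4563.

-4563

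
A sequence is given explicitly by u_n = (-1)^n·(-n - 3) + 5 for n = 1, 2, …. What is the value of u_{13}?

21

(-1)^13 = -1; -n - 3 at n=13 is -16; so u_{13} = 21.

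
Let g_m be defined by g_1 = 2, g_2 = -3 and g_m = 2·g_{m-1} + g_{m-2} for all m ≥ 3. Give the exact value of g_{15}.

Step forward from the initial values:
g_3 = -4;  g_4 = -11;  g_5 = -26;  …;  g_{12} = -12467;  g_{13} = -30098;  g_{14} = -72663;  g_{15} = -175424.

-175424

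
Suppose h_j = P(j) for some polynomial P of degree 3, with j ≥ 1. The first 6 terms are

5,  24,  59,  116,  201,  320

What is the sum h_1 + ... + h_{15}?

1st diffs: 19, 35, 57, 85, 119.
2nd diffs: 16, 22, 28, 34.
3rd diffs: 6, 6, 6 (constant).
So h_j = j^3 + 2j^2 + 6j - 4.
Continuing: …, 479, 684, 941, 1256, …, h_{15} = 3911.
Summing j = 1..15 (15 terms) gives 17540.

17540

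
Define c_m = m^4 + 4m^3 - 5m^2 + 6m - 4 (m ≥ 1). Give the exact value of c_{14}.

48492

c_{14} = 1·14^4 + 4·14^3 - 5·14^2 + 6·14 - 4 = 48492.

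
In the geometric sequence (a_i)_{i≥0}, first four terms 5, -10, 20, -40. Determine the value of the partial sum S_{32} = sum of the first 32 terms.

-7158278825

Common ratio r = -2.
a_i = 5·(-2)^(i-0).
S = 5·((-2)^32 - 1)/(-2 - 1) = 5·(4294967296 - 1)/(-3) = -7158278825.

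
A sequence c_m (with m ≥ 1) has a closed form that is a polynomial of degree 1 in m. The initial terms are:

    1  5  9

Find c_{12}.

1st diffs: 4, 4 (constant).
So c_m = 4m - 3.
Evaluating at m = 12 gives c_{12} = 45.

45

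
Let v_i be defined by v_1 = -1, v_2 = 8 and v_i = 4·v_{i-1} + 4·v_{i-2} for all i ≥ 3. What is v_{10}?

Compute successive terms:
v_3 = 28, v_4 = 144, v_5 = 688, v_6 = 3328, v_7 = 16064, v_8 = 77568, v_9 = 374528, v_{10} = 1808384.

1808384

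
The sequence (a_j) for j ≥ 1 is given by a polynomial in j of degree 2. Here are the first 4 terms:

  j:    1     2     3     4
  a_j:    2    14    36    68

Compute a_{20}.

1st diffs: 12, 22, 32.
2nd diffs: 10, 10 (constant).
Newton forward-difference form: a_j = 2 + 12·C(j-1,1) + 10·C(j-1,2).
At j = 20: j-1 = 19, so a_{20} = 2 + 228 + 1710 = 1940.

1940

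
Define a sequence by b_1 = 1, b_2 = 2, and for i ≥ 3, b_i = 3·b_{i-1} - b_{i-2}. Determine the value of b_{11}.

10946

Iterate the recurrence:
b_3 = 5; b_4 = 13; b_5 = 34; b_6 = 89; b_7 = 233; b_8 = 610; b_9 = 1597; b_{10} = 4181; b_{11} = 10946.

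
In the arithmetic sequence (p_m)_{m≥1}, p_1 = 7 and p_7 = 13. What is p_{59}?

Common difference d = (13 - 7) / (7 - 1) = 1.
p_m = 7 + (m - 1)·1.
p_{59} = 7 + 58·1 = 65.

65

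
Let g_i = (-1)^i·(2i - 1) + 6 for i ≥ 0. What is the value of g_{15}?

-23

(-1)^15 = -1; 2i - 1 at i=15 is 29; so g_{15} = -23.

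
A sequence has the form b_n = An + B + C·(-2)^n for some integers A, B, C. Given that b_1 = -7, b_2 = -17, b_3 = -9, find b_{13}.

Write the equations: A + B - 2C = -7; 2A + B + 4C = -17; 3A + B - 8C = -9.
Subtracting the first from the second: A + 6C = -10.
Subtracting the second from the third: A - 12C = 8.
Solving: C = -1, A = -4, then B = -5.
Hence b_{13} = -4·13 + (-5) + (-1)·(-8192) = 8135.

8135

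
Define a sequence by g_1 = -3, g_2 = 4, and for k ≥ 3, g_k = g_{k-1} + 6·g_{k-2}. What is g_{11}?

Applying the relation repeatedly:
g_3 = -14; g_4 = 10; g_5 = -74; g_6 = -14; g_7 = -458; g_8 = -542; g_9 = -3290; g_{10} = -6542; g_{11} = -26282.
(Characteristic roots are 3 and -2.)

-26282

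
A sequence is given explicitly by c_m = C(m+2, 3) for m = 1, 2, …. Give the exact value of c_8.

120

C(10, 3) = 120, so c_8 = 120.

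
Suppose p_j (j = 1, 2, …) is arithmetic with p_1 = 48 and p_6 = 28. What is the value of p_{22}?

Common difference d = (28 - 48) / (6 - 1) = -4.
p_j = 48 + (j - 1)·(-4).
p_{22} = 48 + 21·(-4) = -36.

-36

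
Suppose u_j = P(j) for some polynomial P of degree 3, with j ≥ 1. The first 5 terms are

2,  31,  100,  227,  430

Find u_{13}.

1st diffs: 29, 69, 127, 203.
2nd diffs: 40, 58, 76.
3rd diffs: 18, 18 (constant).
Newton forward-difference form: u_j = 2 + 29·C(j-1,1) + 40·C(j-1,2) + 18·C(j-1,3).
At j = 13: j-1 = 12, so u_{13} = 2 + 348 + 2640 + 3960 = 6950.

6950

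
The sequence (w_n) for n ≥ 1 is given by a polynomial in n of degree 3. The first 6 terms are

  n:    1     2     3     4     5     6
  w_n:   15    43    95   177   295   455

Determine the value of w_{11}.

2095

1st diffs: 28, 52, 82, 118, 160.
2nd diffs: 24, 30, 36, 42.
3rd diffs: 6, 6, 6 (constant).
Newton forward-difference form: w_n = 15 + 28·C(n-1,1) + 24·C(n-1,2) + 6·C(n-1,3).
At n = 11: n-1 = 10, so w_{11} = 15 + 280 + 1080 + 720 = 2095.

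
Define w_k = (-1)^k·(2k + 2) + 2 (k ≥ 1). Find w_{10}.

(-1)^10 = 1; 2k + 2 at k=10 is 22; so w_{10} = 24.

24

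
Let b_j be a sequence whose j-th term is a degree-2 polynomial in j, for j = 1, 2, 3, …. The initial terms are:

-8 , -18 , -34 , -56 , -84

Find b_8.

1st diffs: -10, -16, -22, -28.
2nd diffs: -6, -6, -6 (constant).
So b_j = -3j^2 - j - 4.
Evaluating at j = 8 gives b_8 = -204.

-204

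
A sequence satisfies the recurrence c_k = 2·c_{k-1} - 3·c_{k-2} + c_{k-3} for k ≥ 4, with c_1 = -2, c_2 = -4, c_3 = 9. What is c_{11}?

Step forward from the initial values:
c_4 = 28;  c_5 = 25;  c_6 = -25;  c_7 = -97;  c_8 = -94;  c_9 = 78;  c_{10} = 341;  c_{11} = 354.

354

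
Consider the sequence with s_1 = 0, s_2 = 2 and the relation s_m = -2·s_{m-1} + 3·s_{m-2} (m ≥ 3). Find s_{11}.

Step forward from the initial values:
s_3 = -4  s_4 = 14  s_5 = -40  s_6 = 122  s_7 = -364  s_8 = 1094  s_9 = -3280  s_{10} = 9842  s_{11} = -29524.
(Characteristic roots are 1 and -3.)

-29524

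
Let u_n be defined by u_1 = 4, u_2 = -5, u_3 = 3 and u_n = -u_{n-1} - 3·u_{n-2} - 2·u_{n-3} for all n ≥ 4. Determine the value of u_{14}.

Iterate the recurrence:
u_4 = 4; u_5 = -3; u_6 = -15; …; u_{11} = 173; u_{12} = 185; u_{13} = -536; u_{14} = -365.

-365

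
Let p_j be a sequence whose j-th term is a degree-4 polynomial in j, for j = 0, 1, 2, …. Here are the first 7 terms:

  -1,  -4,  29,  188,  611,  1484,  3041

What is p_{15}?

110204

1st diffs: -3, 33, 159, 423, 873, 1557.
2nd diffs: 36, 126, 264, 450, 684.
3rd diffs: 90, 138, 186, 234.
4th diffs: 48, 48, 48 (constant).
Newton forward-difference form: p_j = -1 + (-3)·C(j,1) + 36·C(j,2) + 90·C(j,3) + 48·C(j,4).
At j = 15: j = 15, so p_{15} = -1 - 45 + 3780 + 40950 + 65520 = 110204.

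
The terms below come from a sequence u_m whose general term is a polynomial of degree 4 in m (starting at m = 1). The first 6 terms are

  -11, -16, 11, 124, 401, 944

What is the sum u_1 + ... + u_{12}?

1st diffs: -5, 27, 113, 277, 543.
2nd diffs: 32, 86, 164, 266.
3rd diffs: 54, 78, 102.
4th diffs: 24, 24 (constant).
Newton forward-difference form: u_m = -11 + (-5)·C(m-1,1) + 32·C(m-1,2) + 54·C(m-1,3) + 24·C(m-1,4).
Continuing: …, 1879, 3356, 5549, 8656, …, u_{12} = 18524.
Summing m = 1..12 (12 terms) gives 52316.

52316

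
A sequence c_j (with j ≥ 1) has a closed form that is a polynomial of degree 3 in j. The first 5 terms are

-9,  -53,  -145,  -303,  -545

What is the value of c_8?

1st diffs: -44, -92, -158, -242.
2nd diffs: -48, -66, -84.
3rd diffs: -18, -18 (constant).
Newton forward-difference form: c_j = -9 + (-44)·C(j-1,1) + (-48)·C(j-1,2) + (-18)·C(j-1,3).
At j = 8: j-1 = 7, so c_8 = -9 - 308 - 1008 - 630 = -1955.

-1955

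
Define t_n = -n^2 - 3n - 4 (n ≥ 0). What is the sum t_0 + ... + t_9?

-460

Over n = 0..9: Σn = 45, Σn² = 285.
Total = (-1)·285 + (-3)·45 + (-4)·10 = -460.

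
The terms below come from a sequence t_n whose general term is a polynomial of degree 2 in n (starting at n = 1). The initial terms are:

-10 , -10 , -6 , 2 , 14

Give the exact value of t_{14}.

1st diffs: 0, 4, 8, 12.
2nd diffs: 4, 4, 4 (constant).
So t_n = 2n^2 - 6n - 6.
Evaluating at n = 14 gives t_{14} = 302.

302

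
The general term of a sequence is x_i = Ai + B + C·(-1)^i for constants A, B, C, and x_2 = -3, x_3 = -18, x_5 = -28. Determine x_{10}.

Plug in i = 2, 3, 5: 2A + B + C = -3; 3A + B - C = -18; 5A + B - C = -28.
Subtracting the first from the second: A - 2C = -15.
Subtracting the second from the third: 2A = -10.
Solving: C = 5, A = -5, then B = 2.
Therefore x_{10} = -50 + 2 + 5·1 = -43.

-43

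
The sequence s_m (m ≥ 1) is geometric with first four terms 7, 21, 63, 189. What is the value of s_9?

45927

Common ratio r = 3.
s_m = 7·3^(m-1).
s_9 = 7·3^8 = 45927.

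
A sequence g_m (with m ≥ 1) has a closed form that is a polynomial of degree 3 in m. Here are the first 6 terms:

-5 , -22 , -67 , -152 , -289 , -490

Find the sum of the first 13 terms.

-17979

1st diffs: -17, -45, -85, -137, -201.
2nd diffs: -28, -40, -52, -64.
3rd diffs: -12, -12, -12 (constant).
Newton forward-difference form: g_m = -5 + (-17)·C(m-1,1) + (-28)·C(m-1,2) + (-12)·C(m-1,3).
Continuing: …, -767, -1132, -1597, -2174, …, g_{13} = -4697.
Summing m = 1..13 (13 terms) gives -17979.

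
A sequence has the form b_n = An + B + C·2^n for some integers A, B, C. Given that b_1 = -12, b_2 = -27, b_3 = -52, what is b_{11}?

At n = 1, 2, 3: A + B + 2C = -12; 2A + B + 4C = -27; 3A + B + 8C = -52.
Subtracting the first from the second: A + 2C = -15.
Subtracting the second from the third: A + 4C = -25.
Solving: C = -5, A = -5, then B = 3.
So b_n = -5·n + 3 + (-5)·2^n; at n=11 this is -10292.

-10292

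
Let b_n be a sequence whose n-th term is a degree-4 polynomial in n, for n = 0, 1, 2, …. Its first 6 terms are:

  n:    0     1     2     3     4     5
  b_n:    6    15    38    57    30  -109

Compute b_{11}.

1st diffs: 9, 23, 19, -27, -139.
2nd diffs: 14, -4, -46, -112.
3rd diffs: -18, -42, -66.
4th diffs: -24, -24 (constant).
Newton forward-difference form: b_n = 6 + 9·C(n,1) + 14·C(n,2) + (-18)·C(n,3) + (-24)·C(n,4).
At n = 11: n = 11, so b_{11} = 6 + 99 + 770 - 2970 - 7920 = -10015.

-10015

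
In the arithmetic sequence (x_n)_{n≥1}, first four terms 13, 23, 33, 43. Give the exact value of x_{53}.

Common difference d = 10.
x_n = 13 + (n - 1)·10.
x_{53} = 13 + 52·10 = 533.

533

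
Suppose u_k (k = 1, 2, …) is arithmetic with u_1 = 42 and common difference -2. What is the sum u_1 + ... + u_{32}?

352

u_k = 42 + (k - 1)·(-2).
u_{32} = -20; S = 32·(42 + (-20))/2 = 352.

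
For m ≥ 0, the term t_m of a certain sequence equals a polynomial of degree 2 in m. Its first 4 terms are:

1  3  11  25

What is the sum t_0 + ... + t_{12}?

1885

1st diffs: 2, 8, 14.
2nd diffs: 6, 6 (constant).
Newton forward-difference form: t_m = 1 + 2·C(m,1) + 6·C(m,2).
Continuing: …, 45, 71, 103, 141, …, t_{12} = 421.
Summing m = 0..12 (13 terms) gives 1885.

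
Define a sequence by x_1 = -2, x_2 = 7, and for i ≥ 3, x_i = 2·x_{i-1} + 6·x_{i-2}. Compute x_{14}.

Compute successive terms:
x_3 = 2  x_4 = 46  x_5 = 104  …  x_{11} = 290336  x_{12} = 1060576  x_{13} = 3863168  x_{14} = 14089792.

14089792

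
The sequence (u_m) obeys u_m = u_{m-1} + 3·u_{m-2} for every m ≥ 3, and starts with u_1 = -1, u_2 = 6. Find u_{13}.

28911

Iterate the recurrence:
u_3 = 3  u_4 = 21  u_5 = 30  …  u_{10} = 2397  u_{11} = 5430  u_{12} = 12621  u_{13} = 28911.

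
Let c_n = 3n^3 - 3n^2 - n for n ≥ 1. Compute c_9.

c_9 = 3·9^3 - 3·9^2 - 1·9 = 1935.

1935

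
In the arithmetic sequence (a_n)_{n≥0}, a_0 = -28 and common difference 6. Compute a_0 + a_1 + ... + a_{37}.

3154

a_n = -28 + (n - 0)·6.
a_{37} = 194; S = 38·(-28 + 194)/2 = 3154.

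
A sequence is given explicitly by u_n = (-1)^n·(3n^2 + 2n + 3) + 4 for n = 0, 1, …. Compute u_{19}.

(-1)^19 = -1; 3n^2 + 2n + 3 at n=19 is 1124; so u_{19} = -1120.

-1120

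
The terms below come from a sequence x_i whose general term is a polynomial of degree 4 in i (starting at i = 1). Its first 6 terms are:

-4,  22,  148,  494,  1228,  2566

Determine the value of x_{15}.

101188

1st diffs: 26, 126, 346, 734, 1338.
2nd diffs: 100, 220, 388, 604.
3rd diffs: 120, 168, 216.
4th diffs: 48, 48 (constant).
Newton forward-difference form: x_i = -4 + 26·C(i-1,1) + 100·C(i-1,2) + 120·C(i-1,3) + 48·C(i-1,4).
At i = 15: i-1 = 14, so x_{15} = -4 + 364 + 9100 + 43680 + 48048 = 101188.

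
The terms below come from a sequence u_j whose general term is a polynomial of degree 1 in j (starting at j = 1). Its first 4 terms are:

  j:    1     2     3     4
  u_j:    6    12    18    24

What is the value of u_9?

1st diffs: 6, 6, 6 (constant).
So u_j = 6j.
Evaluating at j = 9 gives u_9 = 54.

54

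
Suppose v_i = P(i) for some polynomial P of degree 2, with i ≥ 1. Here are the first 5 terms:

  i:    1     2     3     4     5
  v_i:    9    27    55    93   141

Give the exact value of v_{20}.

2061

1st diffs: 18, 28, 38, 48.
2nd diffs: 10, 10, 10 (constant).
So v_i = 5i^2 + 3i + 1.
Evaluating at i = 20 gives v_{20} = 2061.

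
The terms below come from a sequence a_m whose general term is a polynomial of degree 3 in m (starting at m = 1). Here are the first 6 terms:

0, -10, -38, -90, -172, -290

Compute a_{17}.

-5680

1st diffs: -10, -28, -52, -82, -118.
2nd diffs: -18, -24, -30, -36.
3rd diffs: -6, -6, -6 (constant).
Newton forward-difference form: a_m = (-10)·C(m-1,1) + (-18)·C(m-1,2) + (-6)·C(m-1,3).
At m = 17: m-1 = 16, so a_{17} = -160 - 2160 - 3360 = -5680.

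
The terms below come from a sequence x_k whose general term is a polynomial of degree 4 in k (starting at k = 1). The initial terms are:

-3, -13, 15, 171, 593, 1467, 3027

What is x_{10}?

1st diffs: -10, 28, 156, 422, 874, 1560.
2nd diffs: 38, 128, 266, 452, 686.
3rd diffs: 90, 138, 186, 234.
4th diffs: 48, 48, 48 (constant).
Newton forward-difference form: x_k = -3 + (-10)·C(k-1,1) + 38·C(k-1,2) + 90·C(k-1,3) + 48·C(k-1,4).
At k = 10: k-1 = 9, so x_{10} = -3 - 90 + 1368 + 7560 + 6048 = 14883.

14883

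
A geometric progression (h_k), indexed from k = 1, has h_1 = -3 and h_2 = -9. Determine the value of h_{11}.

-177147

Common ratio r = 3.
h_k = (-3)·3^(k-1).
h_{11} = (-3)·3^10 = -177147.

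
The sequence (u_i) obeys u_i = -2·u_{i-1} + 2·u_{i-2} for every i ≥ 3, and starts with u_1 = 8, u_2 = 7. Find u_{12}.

20896

Iterate the recurrence:
u_3 = 2  u_4 = 10  u_5 = -16  u_6 = 52  u_7 = -136  u_8 = 376  u_9 = -1024  u_{10} = 2800  u_{11} = -7648  u_{12} = 20896.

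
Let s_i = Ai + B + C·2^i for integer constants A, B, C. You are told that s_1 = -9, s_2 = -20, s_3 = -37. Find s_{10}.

At i = 1, 2, 3: A + B + 2C = -9; 2A + B + 4C = -20; 3A + B + 8C = -37.
Subtracting the first from the second: A + 2C = -11.
Subtracting the second from the third: A + 4C = -17.
Solving: C = -3, A = -5, then B = 2.
Therefore s_{10} = -50 + 2 + (-3)·1024 = -3120.

-3120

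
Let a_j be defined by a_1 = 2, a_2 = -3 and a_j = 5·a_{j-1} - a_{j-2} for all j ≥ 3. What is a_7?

-9022

Applying the relation repeatedly:
a_3 = -17;  a_4 = -82;  a_5 = -393;  a_6 = -1883;  a_7 = -9022.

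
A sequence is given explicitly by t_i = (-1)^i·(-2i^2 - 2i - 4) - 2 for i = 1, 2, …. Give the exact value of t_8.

-150

(-1)^8 = 1; -2i^2 - 2i - 4 at i=8 is -148; so t_8 = -150.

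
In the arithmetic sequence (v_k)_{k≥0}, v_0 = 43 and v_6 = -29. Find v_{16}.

-149

Common difference d = (-29 - 43) / (6 - 0) = -12.
v_k = 43 + (k - 0)·(-12).
v_{16} = 43 + 16·(-12) = -149.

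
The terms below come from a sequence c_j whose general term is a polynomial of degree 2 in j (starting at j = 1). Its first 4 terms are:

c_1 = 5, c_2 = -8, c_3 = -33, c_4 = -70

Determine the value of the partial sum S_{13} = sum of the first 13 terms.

-4381

1st diffs: -13, -25, -37.
2nd diffs: -12, -12 (constant).
Newton forward-difference form: c_j = 5 + (-13)·C(j-1,1) + (-12)·C(j-1,2).
Continuing: …, -119, -180, -253, -338, …, c_{13} = -943.
Summing j = 1..13 (13 terms) gives -4381.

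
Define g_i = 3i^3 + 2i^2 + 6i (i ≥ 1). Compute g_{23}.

g_{23} = 3·23^3 + 2·23^2 + 6·23 = 37697.

37697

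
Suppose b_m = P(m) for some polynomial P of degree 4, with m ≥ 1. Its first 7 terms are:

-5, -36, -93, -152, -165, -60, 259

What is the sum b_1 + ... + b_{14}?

59717

1st diffs: -31, -57, -59, -13, 105, 319.
2nd diffs: -26, -2, 46, 118, 214.
3rd diffs: 24, 48, 72, 96.
4th diffs: 24, 24, 24 (constant).
So b_m = m^4 - 6m^3 - 2m^2 + 2m.
Continuing: …, 912, 2043, 3820, 6435, …, b_{14} = 21588.
Summing m = 1..14 (14 terms) gives 59717.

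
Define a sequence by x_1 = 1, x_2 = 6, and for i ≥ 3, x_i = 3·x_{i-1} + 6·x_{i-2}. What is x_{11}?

Step forward from the initial values:
x_3 = 24  x_4 = 108  x_5 = 468  x_6 = 2052  x_7 = 8964  x_8 = 39204  x_9 = 171396  x_{10} = 749412  x_{11} = 3276612.

3276612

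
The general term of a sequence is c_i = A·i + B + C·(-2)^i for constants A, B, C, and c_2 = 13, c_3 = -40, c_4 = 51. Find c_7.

Write the equations: 2A + B + 4C = 13; 3A + B - 8C = -40; 4A + B + 16C = 51.
Subtracting the first from the second: A - 12C = -53.
Subtracting the second from the third: A + 24C = 91.
Solving: C = 4, A = -5, then B = 7.
Therefore c_7 = -35 + 7 + 4·(-128) = -540.

-540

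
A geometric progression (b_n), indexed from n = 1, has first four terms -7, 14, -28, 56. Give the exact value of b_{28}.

939524096

Common ratio r = -2.
b_n = (-7)·(-2)^(n-1).
b_{28} = (-7)·(-2)^27 = 939524096.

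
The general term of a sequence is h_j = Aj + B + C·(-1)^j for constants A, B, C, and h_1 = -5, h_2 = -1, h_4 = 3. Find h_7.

7

At j = 1, 2, 4: A + B - C = -5; 2A + B + C = -1; 4A + B + C = 3.
Subtracting the first from the second: A + 2C = 4.
Subtracting the second from the third: 2A = 4.
Solving: C = 1, A = 2, then B = -6.
Therefore h_7 = 14 + (-6) + 1·(-1) = 7.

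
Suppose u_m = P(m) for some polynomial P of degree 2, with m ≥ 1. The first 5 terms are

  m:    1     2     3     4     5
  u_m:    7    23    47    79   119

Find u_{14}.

839

1st diffs: 16, 24, 32, 40.
2nd diffs: 8, 8, 8 (constant).
Newton forward-difference form: u_m = 7 + 16·C(m-1,1) + 8·C(m-1,2).
At m = 14: m-1 = 13, so u_{14} = 7 + 208 + 624 = 839.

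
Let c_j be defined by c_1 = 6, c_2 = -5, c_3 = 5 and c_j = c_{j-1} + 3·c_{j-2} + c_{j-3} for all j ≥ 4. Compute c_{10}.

Iterate the recurrence:
c_4 = -4;  c_5 = 6;  c_6 = -1;  c_7 = 13;  c_8 = 16;  c_9 = 54;  c_{10} = 115.

115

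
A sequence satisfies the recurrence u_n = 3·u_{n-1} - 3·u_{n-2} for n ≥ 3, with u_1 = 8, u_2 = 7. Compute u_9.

81

u_3 = -3  u_4 = -30  u_5 = -81  u_6 = -153  u_7 = -216  u_8 = -189  u_9 = 81.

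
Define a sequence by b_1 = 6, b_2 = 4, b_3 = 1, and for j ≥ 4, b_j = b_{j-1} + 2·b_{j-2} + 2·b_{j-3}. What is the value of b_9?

899

Applying the relation repeatedly:
b_4 = 21; b_5 = 31; b_6 = 75; b_7 = 179; b_8 = 391; b_9 = 899.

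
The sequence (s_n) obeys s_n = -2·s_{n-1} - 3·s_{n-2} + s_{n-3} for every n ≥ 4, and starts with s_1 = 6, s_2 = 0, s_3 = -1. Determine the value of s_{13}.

539

Compute successive terms:
s_4 = 8; s_5 = -13; s_6 = 1; s_7 = 45; s_8 = -106; s_9 = 78; s_{10} = 207; s_{11} = -754; s_{12} = 965; s_{13} = 539.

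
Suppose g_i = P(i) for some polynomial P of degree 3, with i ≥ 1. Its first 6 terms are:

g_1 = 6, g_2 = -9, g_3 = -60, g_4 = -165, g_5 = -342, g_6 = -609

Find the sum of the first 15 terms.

1st diffs: -15, -51, -105, -177, -267.
2nd diffs: -36, -54, -72, -90.
3rd diffs: -18, -18, -18 (constant).
So g_i = -3i^3 + 6i + 3.
Continuing: …, -984, -1485, -2130, -2937, …, g_{15} = -10032.
Summing i = 1..15 (15 terms) gives -42435.

-42435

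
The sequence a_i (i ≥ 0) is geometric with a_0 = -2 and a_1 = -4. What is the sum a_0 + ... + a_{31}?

Common ratio r = 2.
a_i = (-2)·2^(i-0).
S = (-2)·(2^32 - 1)/(2 - 1) = (-2)·(4294967296 - 1)/(1) = -8589934590.

-8589934590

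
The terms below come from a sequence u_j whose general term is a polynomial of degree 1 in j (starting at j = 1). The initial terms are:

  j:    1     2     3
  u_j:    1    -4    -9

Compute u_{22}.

1st diffs: -5, -5 (constant).
So u_j = -5j + 6.
Evaluating at j = 22 gives u_{22} = -104.

-104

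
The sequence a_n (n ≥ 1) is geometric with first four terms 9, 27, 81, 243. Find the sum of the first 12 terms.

Common ratio r = 3.
a_n = 9·3^(n-1).
S = 9·(3^12 - 1)/(3 - 1) = 9·(531441 - 1)/(2) = 2391480.

2391480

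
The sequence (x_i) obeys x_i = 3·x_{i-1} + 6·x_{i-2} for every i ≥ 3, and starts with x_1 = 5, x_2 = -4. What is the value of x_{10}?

Compute successive terms:
x_3 = 18; x_4 = 30; x_5 = 198; x_6 = 774; x_7 = 3510; x_8 = 15174; x_9 = 66582; x_{10} = 290790.

290790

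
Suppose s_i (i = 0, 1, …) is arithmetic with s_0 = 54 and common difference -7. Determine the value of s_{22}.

-100

s_i = 54 + (i - 0)·(-7).
s_{22} = 54 + 22·(-7) = -100.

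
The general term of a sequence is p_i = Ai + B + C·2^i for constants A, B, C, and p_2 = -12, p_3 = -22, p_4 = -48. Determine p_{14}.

Plug in i = 2, 3, 4: 2A + B + 4C = -12; 3A + B + 8C = -22; 4A + B + 16C = -48.
Subtracting the first from the second: A + 4C = -10.
Subtracting the second from the third: A + 8C = -26.
Solving: C = -4, A = 6, then B = -8.
Therefore p_{14} = 84 + (-8) + (-4)·16384 = -65460.

-65460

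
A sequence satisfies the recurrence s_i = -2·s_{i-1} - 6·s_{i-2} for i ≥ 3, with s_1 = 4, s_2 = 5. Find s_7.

Applying the relation repeatedly:
s_3 = -34; s_4 = 38; s_5 = 128; s_6 = -484; s_7 = 200.

200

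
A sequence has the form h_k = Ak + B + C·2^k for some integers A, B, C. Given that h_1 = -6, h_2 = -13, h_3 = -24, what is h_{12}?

At k = 1, 2, 3: A + B + 2C = -6; 2A + B + 4C = -13; 3A + B + 8C = -24.
Subtracting the first from the second: A + 2C = -7.
Subtracting the second from the third: A + 4C = -11.
Solving: C = -2, A = -3, then B = 1.
Therefore h_{12} = -36 + 1 + (-2)·4096 = -8227.

-8227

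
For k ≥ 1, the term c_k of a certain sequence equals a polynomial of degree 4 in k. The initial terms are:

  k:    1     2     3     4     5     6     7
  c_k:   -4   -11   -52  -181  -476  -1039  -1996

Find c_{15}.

-46876

1st diffs: -7, -41, -129, -295, -563, -957.
2nd diffs: -34, -88, -166, -268, -394.
3rd diffs: -54, -78, -102, -126.
4th diffs: -24, -24, -24 (constant).
So c_k = -k^4 + k^3 + 2k^2 - 5k - 1.
Evaluating at k = 15 gives c_{15} = -46876.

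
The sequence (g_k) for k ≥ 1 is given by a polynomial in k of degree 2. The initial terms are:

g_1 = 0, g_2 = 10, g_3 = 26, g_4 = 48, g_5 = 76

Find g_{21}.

1st diffs: 10, 16, 22, 28.
2nd diffs: 6, 6, 6 (constant).
Newton forward-difference form: g_k = 10·C(k-1,1) + 6·C(k-1,2).
At k = 21: k-1 = 20, so g_{21} = 200 + 1140 = 1340.

1340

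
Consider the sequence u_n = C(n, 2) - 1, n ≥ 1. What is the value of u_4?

C(4, 2) = 6, so u_4 = 5.

5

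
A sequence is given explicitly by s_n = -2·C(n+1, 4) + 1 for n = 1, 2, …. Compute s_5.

-29

C(6, 4) = 15, so s_5 = -29.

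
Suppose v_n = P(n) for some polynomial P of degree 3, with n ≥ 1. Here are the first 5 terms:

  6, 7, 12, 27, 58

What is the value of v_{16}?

1st diffs: 1, 5, 15, 31.
2nd diffs: 4, 10, 16.
3rd diffs: 6, 6 (constant).
Newton forward-difference form: v_n = 6 + 1·C(n-1,1) + 4·C(n-1,2) + 6·C(n-1,3).
At n = 16: n-1 = 15, so v_{16} = 6 + 15 + 420 + 2730 = 3171.

3171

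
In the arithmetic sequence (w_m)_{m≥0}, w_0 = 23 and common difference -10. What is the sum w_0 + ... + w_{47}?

w_m = 23 + (m - 0)·(-10).
w_{47} = -447; S = 48·(23 + (-447))/2 = -10176.

-10176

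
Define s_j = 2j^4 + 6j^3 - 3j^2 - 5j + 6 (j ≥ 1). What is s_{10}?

s_{10} = 2·10^4 + 6·10^3 - 3·10^2 - 5·10 + 6 = 25656.

25656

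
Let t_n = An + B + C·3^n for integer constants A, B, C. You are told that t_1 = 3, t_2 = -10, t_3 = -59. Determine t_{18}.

Plug in n = 1, 2, 3: A + B + 3C = 3; 2A + B + 9C = -10; 3A + B + 27C = -59.
Subtracting the first from the second: A + 6C = -13.
Subtracting the second from the third: A + 18C = -49.
Solving: C = -3, A = 5, then B = 7.
So t_n = 5·n + 7 + (-3)·3^n; at n=18 this is -1162261370.

-1162261370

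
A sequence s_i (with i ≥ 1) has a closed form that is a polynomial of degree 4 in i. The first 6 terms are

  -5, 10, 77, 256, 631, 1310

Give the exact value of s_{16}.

65740

1st diffs: 15, 67, 179, 375, 679.
2nd diffs: 52, 112, 196, 304.
3rd diffs: 60, 84, 108.
4th diffs: 24, 24 (constant).
Newton forward-difference form: s_i = -5 + 15·C(i-1,1) + 52·C(i-1,2) + 60·C(i-1,3) + 24·C(i-1,4).
At i = 16: i-1 = 15, so s_{16} = -5 + 225 + 5460 + 27300 + 32760 = 65740.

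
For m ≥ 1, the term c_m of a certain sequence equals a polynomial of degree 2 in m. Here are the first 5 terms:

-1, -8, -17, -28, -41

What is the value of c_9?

-113

1st diffs: -7, -9, -11, -13.
2nd diffs: -2, -2, -2 (constant).
Newton forward-difference form: c_m = -1 + (-7)·C(m-1,1) + (-2)·C(m-1,2).
At m = 9: m-1 = 8, so c_9 = -1 - 56 - 56 = -113.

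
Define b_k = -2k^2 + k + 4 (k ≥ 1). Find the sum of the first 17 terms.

-3349

Over k = 1..17: Σk = 153, Σk² = 1785.
Total = (-2)·1785 + (1)·153 + (4)·17 = -3349.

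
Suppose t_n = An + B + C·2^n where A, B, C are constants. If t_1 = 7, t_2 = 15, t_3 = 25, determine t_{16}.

Plug in n = 1, 2, 3: A + B + 2C = 7; 2A + B + 4C = 15; 3A + B + 8C = 25.
Subtracting the first from the second: A + 2C = 8.
Subtracting the second from the third: A + 4C = 10.
Solving: C = 1, A = 6, then B = -1.
So t_n = 6·n + (-1) + 1·2^n; at n=16 this is 65631.

65631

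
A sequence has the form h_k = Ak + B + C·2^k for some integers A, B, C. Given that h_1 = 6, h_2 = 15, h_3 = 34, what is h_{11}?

Plug in k = 1, 2, 3: A + B + 2C = 6; 2A + B + 4C = 15; 3A + B + 8C = 34.
Subtracting the first from the second: A + 2C = 9.
Subtracting the second from the third: A + 4C = 19.
Solving: C = 5, A = -1, then B = -3.
Hence h_{11} = -1·11 + (-3) + 5·2048 = 10226.

10226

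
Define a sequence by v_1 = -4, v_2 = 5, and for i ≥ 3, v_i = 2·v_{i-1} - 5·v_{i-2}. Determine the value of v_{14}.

v_3 = 30; v_4 = 35; v_5 = -80; …; v_{11} = -14970; v_{12} = -37765; v_{13} = -680; v_{14} = 187465.

187465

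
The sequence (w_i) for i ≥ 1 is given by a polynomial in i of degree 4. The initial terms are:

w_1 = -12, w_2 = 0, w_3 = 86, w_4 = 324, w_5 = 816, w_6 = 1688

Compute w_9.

8204

1st diffs: 12, 86, 238, 492, 872.
2nd diffs: 74, 152, 254, 380.
3rd diffs: 78, 102, 126.
4th diffs: 24, 24 (constant).
So w_i = i^4 + 3i^3 - 6i^2 - 6i - 4.
Evaluating at i = 9 gives w_9 = 8204.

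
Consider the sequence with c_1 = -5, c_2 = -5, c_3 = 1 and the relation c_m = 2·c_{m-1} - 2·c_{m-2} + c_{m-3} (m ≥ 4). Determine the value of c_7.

-5

c_4 = 7;  c_5 = 7;  c_6 = 1;  c_7 = -5.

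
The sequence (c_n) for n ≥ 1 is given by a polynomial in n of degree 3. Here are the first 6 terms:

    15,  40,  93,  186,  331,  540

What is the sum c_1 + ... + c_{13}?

1st diffs: 25, 53, 93, 145, 209.
2nd diffs: 28, 40, 52, 64.
3rd diffs: 12, 12, 12 (constant).
Newton forward-difference form: c_n = 15 + 25·C(n-1,1) + 28·C(n-1,2) + 12·C(n-1,3).
Continuing: …, 825, 1198, 1671, 2256, …, c_{13} = 4803.
Summing n = 1..13 (13 terms) gives 18733.

18733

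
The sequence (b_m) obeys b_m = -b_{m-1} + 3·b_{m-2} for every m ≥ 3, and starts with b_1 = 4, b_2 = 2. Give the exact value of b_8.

-286

Applying the relation repeatedly:
b_3 = 10;  b_4 = -4;  b_5 = 34;  b_6 = -46;  b_7 = 148;  b_8 = -286.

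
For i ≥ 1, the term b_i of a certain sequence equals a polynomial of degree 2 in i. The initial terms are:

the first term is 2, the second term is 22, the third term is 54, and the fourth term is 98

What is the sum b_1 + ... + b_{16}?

1st diffs: 20, 32, 44.
2nd diffs: 12, 12 (constant).
Newton forward-difference form: b_i = 2 + 20·C(i-1,1) + 12·C(i-1,2).
Continuing: …, 154, 222, 302, 394, …, b_{16} = 1562.
Summing i = 1..16 (16 terms) gives 9152.

9152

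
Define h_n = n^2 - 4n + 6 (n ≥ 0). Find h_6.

h_6 = 1·6^2 - 4·6 + 6 = 18.

18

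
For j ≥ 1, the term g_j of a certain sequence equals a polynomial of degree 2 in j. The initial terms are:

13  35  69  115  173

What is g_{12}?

1st diffs: 22, 34, 46, 58.
2nd diffs: 12, 12, 12 (constant).
So g_j = 6j^2 + 4j + 3.
Evaluating at j = 12 gives g_{12} = 915.

915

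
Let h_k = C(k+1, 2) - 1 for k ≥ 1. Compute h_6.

C(7, 2) = 21, so h_6 = 20.

20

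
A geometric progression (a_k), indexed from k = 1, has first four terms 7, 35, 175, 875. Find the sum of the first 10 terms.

Common ratio r = 5.
a_k = 7·5^(k-1).
S = 7·(5^10 - 1)/(5 - 1) = 7·(9765625 - 1)/(4) = 17089842.

17089842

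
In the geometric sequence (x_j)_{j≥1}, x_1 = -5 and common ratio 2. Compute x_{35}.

x_j = (-5)·2^(j-1).
x_{35} = (-5)·2^34 = -85899345920.

-85899345920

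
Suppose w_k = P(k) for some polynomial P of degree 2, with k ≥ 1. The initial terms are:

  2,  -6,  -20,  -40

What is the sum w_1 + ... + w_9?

-774

1st diffs: -8, -14, -20.
2nd diffs: -6, -6 (constant).
So w_k = -3k^2 + k + 4.
Continuing: …, -66, -98, -136, -180, …, w_9 = -230.
Summing k = 1..9 (9 terms) gives -774.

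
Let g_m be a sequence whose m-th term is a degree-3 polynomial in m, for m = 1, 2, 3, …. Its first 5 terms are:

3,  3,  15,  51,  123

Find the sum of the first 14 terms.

16422

1st diffs: 0, 12, 36, 72.
2nd diffs: 12, 24, 36.
3rd diffs: 12, 12 (constant).
So g_m = 2m^3 - 6m^2 + 4m + 3.
Continuing: …, 243, 423, 675, 1011, …, g_{14} = 4371.
Summing m = 1..14 (14 terms) gives 16422.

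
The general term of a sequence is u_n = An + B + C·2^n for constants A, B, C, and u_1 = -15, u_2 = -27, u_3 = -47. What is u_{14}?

-65595

Write the equations: A + B + 2C = -15; 2A + B + 4C = -27; 3A + B + 8C = -47.
Subtracting the first from the second: A + 2C = -12.
Subtracting the second from the third: A + 4C = -20.
Solving: C = -4, A = -4, then B = -3.
Hence u_{14} = -4·14 + (-3) + (-4)·16384 = -65595.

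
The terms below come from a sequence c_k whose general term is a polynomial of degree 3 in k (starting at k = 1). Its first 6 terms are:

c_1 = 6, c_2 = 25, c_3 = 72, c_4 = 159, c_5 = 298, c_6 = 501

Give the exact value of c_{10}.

2193

1st diffs: 19, 47, 87, 139, 203.
2nd diffs: 28, 40, 52, 64.
3rd diffs: 12, 12, 12 (constant).
So c_k = 2k^3 + 2k^2 - k + 3.
Evaluating at k = 10 gives c_{10} = 2193.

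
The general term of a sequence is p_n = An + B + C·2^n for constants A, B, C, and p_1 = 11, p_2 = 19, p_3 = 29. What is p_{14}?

At n = 1, 2, 3: A + B + 2C = 11; 2A + B + 4C = 19; 3A + B + 8C = 29.
Subtracting the first from the second: A + 2C = 8.
Subtracting the second from the third: A + 4C = 10.
Solving: C = 1, A = 6, then B = 3.
So p_n = 6·n + 3 + 1·2^n; at n=14 this is 16471.

16471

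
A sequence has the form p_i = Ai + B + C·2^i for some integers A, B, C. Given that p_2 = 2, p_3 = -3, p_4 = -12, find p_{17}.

-131081

Plug in i = 2, 3, 4: 2A + B + 4C = 2; 3A + B + 8C = -3; 4A + B + 16C = -12.
Subtracting the first from the second: A + 4C = -5.
Subtracting the second from the third: A + 8C = -9.
Solving: C = -1, A = -1, then B = 8.
So p_i = -1·i + 8 + (-1)·2^i; at i=17 this is -131081.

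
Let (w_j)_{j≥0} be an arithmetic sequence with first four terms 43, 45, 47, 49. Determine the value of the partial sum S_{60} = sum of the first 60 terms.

Common difference d = 2.
w_j = 43 + (j - 0)·2.
w_{59} = 161; S = 60·(43 + 161)/2 = 6120.

6120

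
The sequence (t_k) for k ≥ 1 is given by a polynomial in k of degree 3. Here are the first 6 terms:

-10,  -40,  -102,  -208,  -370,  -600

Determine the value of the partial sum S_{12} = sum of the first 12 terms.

1st diffs: -30, -62, -106, -162, -230.
2nd diffs: -32, -44, -56, -68.
3rd diffs: -12, -12, -12 (constant).
Newton forward-difference form: t_k = -10 + (-30)·C(k-1,1) + (-32)·C(k-1,2) + (-12)·C(k-1,3).
Continuing: …, -910, -1312, -1818, -2440, …, t_{12} = -4080.
Summing k = 1..12 (12 terms) gives -15080.

-15080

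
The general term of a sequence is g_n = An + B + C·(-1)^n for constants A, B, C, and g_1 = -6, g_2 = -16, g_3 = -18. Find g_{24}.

-148

At n = 1, 2, 3: A + B - C = -6; 2A + B + C = -16; 3A + B - C = -18.
Subtracting the first from the second: A + 2C = -10.
Subtracting the second from the third: A - 2C = -2.
Solving: C = -2, A = -6, then B = -2.
Hence g_{24} = -6·24 + (-2) + (-2)·1 = -148.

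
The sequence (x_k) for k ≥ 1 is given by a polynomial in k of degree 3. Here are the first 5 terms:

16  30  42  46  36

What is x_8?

-138

1st diffs: 14, 12, 4, -10.
2nd diffs: -2, -8, -14.
3rd diffs: -6, -6 (constant).
Newton forward-difference form: x_k = 16 + 14·C(k-1,1) + (-2)·C(k-1,2) + (-6)·C(k-1,3).
At k = 8: k-1 = 7, so x_8 = 16 + 98 - 42 - 210 = -138.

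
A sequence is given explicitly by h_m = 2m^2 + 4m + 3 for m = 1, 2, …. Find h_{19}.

801

h_{19} = 2·19^2 + 4·19 + 3 = 801.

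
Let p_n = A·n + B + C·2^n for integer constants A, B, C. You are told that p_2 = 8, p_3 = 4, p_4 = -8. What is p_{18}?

-524208

Write the equations: 2A + B + 4C = 8; 3A + B + 8C = 4; 4A + B + 16C = -8.
Subtracting the first from the second: A + 4C = -4.
Subtracting the second from the third: A + 8C = -12.
Solving: C = -2, A = 4, then B = 8.
Therefore p_{18} = 72 + 8 + (-2)·262144 = -524208.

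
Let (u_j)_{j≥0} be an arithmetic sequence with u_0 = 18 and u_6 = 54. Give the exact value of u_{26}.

Common difference d = (54 - 18) / (6 - 0) = 6.
u_j = 18 + (j - 0)·6.
u_{26} = 18 + 26·6 = 174.

174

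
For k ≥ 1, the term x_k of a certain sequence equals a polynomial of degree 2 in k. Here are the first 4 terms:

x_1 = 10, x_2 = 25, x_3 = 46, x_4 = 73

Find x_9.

298

1st diffs: 15, 21, 27.
2nd diffs: 6, 6 (constant).
Newton forward-difference form: x_k = 10 + 15·C(k-1,1) + 6·C(k-1,2).
At k = 9: k-1 = 8, so x_9 = 10 + 120 + 168 = 298.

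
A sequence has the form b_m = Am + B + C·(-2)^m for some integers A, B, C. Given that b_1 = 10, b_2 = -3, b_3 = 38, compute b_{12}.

Write the equations: A + B - 2C = 10; 2A + B + 4C = -3; 3A + B - 8C = 38.
Subtracting the first from the second: A + 6C = -13.
Subtracting the second from the third: A - 12C = 41.
Solving: C = -3, A = 5, then B = -1.
Hence b_{12} = 5·12 + (-1) + (-3)·4096 = -12229.

-12229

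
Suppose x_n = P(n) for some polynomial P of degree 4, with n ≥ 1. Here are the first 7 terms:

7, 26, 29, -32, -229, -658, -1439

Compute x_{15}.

1st diffs: 19, 3, -61, -197, -429, -781.
2nd diffs: -16, -64, -136, -232, -352.
3rd diffs: -48, -72, -96, -120.
4th diffs: -24, -24, -24 (constant).
So x_n = -n^4 + 2n^3 + 5n^2 + 5n - 4.
Evaluating at n = 15 gives x_{15} = -42679.

-42679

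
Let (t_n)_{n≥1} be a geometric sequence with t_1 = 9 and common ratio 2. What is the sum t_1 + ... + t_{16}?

t_n = 9·2^(n-1).
S = 9·(2^16 - 1)/(2 - 1) = 9·(65536 - 1)/(1) = 589815.

589815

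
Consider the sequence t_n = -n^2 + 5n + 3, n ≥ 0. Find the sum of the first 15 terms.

Over n = 0..14: Σn = 105, Σn² = 1015.
Total = (-1)·1015 + (5)·105 + (3)·15 = -445.

-445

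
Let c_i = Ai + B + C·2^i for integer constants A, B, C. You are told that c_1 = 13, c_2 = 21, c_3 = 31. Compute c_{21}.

At i = 1, 2, 3: A + B + 2C = 13; 2A + B + 4C = 21; 3A + B + 8C = 31.
Subtracting the first from the second: A + 2C = 8.
Subtracting the second from the third: A + 4C = 10.
Solving: C = 1, A = 6, then B = 5.
So c_i = 6·i + 5 + 1·2^i; at i=21 this is 2097283.

2097283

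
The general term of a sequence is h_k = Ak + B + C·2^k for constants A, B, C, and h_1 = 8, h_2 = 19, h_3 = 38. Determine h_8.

1045

The three given values yield: A + B + 2C = 8; 2A + B + 4C = 19; 3A + B + 8C = 38.
Subtracting the first from the second: A + 2C = 11.
Subtracting the second from the third: A + 4C = 19.
Solving: C = 4, A = 3, then B = -3.
Hence h_8 = 3·8 + (-3) + 4·256 = 1045.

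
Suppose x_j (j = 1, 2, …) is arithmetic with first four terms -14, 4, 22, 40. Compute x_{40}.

688

Common difference d = 18.
x_j = -14 + (j - 1)·18.
x_{40} = -14 + 39·18 = 688.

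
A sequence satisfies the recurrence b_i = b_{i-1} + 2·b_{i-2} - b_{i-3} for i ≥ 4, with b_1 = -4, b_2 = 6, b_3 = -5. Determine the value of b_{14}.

1111

Applying the relation repeatedly:
b_4 = 11; b_5 = -5; b_6 = 22; …; b_{11} = 139; b_{12} = 367; b_{13} = 516; b_{14} = 1111.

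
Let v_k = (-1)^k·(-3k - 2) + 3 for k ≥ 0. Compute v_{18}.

(-1)^18 = 1; -3k - 2 at k=18 is -56; so v_{18} = -53.

-53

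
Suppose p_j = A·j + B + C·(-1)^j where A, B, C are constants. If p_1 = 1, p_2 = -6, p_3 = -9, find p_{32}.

-156

The three given values yield: A + B - C = 1; 2A + B + C = -6; 3A + B - C = -9.
Subtracting the first from the second: A + 2C = -7.
Subtracting the second from the third: A - 2C = -3.
Solving: C = -1, A = -5, then B = 5.
Therefore p_{32} = -160 + 5 + (-1)·1 = -156.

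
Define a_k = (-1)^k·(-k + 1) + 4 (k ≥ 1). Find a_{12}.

(-1)^12 = 1; -k + 1 at k=12 is -11; so a_{12} = -7.

-7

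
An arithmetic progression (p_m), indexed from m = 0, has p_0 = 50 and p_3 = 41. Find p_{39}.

-67

Common difference d = (41 - 50) / (3 - 0) = -3.
p_m = 50 + (m - 0)·(-3).
p_{39} = 50 + 39·(-3) = -67.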